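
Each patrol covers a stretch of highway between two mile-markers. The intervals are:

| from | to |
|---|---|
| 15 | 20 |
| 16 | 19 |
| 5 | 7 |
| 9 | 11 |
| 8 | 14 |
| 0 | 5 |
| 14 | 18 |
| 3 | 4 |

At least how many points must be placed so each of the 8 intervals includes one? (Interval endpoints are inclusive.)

4

Process intervals by earliest right end; each time one isn't hit yet, stab at its right endpoint.
Sorted: [3,4] [0,5] [5,7] [9,11] [8,14] [14,18] [16,19] [15,20]
{[3,4],[0,5]} hit by 4; {[5,7]} hit by 7; {[9,11],[8,14]} hit by 11; {[14,18],[16,19],[15,20]} hit by 18.
Points: 4, 7, 11, 18 (4 total).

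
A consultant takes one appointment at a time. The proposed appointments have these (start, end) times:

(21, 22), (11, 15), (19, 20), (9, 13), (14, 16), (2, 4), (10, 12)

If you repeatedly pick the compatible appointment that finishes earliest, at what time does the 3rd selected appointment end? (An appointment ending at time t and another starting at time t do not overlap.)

By end time: (2,4), (10,12), (9,13), (11,15), (14,16), (19,20), (21,22).
Pick (2,4); next start ≥ 4 → (10,12); next start ≥ 12 → (14,16); next start ≥ 16 → (19,20); next start ≥ 20 → (21,22).
Selected: (2,4) (10,12) (14,16) (19,20) (21,22)

16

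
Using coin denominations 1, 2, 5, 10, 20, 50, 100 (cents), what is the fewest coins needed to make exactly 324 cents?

324 − 3×100→24 − 1×20→4 − 2×2→0
Total coins = 3 + 1 + 2 = 6

6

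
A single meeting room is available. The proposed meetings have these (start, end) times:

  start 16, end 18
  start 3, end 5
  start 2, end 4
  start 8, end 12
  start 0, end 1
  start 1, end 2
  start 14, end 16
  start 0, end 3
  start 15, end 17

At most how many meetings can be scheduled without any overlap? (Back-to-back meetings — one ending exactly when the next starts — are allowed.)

6

Order by finish time; keep every interval that doesn't clash with the previous kept one.
By end time: (0,1), (1,2), (0,3), (2,4), (3,5), (8,12), (14,16), (15,17), (16,18).
Pick (0,1); next start ≥ 1 → (1,2); next start ≥ 2 → (2,4); next start ≥ 4 → (8,12); next start ≥ 12 → (14,16); next start ≥ 16 → (16,18).
Selected 6 meetings.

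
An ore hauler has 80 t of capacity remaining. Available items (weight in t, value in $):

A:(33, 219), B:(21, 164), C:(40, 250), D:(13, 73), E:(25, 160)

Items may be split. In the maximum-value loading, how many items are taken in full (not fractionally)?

Ratios (sorted): B 7.81, A 6.64, E 6.40, C 6.25, D 5.62
take B (21 @ 164); take A (33 @ 219); take E (25 @ 160); take 1/40 of C → 6.25. Capacity used 80/80.
3 item(s) taken whole; one partial (take 1/40 of C).

3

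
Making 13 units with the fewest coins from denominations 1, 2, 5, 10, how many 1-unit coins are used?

Greedy: take as many of the largest coin as possible, then repeat with the remainder.
13 − 1×10→3 − 1×2→1 − 1×1→0
Count of 1: 1

1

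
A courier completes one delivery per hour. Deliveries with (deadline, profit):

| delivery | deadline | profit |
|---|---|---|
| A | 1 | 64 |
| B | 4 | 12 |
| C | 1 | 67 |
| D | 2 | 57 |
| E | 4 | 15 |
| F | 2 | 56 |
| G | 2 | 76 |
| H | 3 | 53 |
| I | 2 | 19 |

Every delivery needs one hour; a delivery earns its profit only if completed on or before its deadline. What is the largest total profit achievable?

Take jobs in profit order; each goes to the latest open slot no later than its deadline.
Profit order: G=76 C=67 A=64 D=57 F=56 H=53 I=19 E=15 B=12
Assign: G→slot 2, C→slot 1, A skipped, D skipped, F skipped, H→slot 3, I skipped, E→slot 4, B skipped.
Slots: [1:C] [2:G] [3:H] [4:E]
Profit = 67 + 76 + 53 + 15 = 211

211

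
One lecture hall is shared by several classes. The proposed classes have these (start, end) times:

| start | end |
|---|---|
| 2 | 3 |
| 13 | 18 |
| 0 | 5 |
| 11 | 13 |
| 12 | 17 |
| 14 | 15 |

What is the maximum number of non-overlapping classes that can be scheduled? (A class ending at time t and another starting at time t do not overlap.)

Sort by end time and greedily take each interval whose start is ≥ the last chosen end.
By end time: (2,3), (0,5), (11,13), (14,15), (12,17), (13,18).
Pick (2,3); next start ≥ 3 → (11,13); next start ≥ 13 → (14,15).
Selected 3 classes.

3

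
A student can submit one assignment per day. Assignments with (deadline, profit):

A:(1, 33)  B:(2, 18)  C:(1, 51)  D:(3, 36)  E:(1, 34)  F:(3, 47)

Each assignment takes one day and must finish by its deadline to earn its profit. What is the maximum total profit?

134

Sort by profit descending; place each in the latest free slot ≤ its deadline.
Profit order: C=51 F=47 D=36 E=34 A=33 B=18
Assign: C→slot 1, F→slot 3, D→slot 2, E skipped, A skipped, B skipped.
Slots: [1:C] [2:D] [3:F]
Profit = 51 + 36 + 47 = 134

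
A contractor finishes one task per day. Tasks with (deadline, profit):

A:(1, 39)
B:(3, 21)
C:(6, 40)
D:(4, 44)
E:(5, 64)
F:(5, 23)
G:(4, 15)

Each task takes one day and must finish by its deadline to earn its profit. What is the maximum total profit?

Profit order: E=64 D=44 C=40 A=39 F=23 B=21 G=15
Assign: E→slot 5, D→slot 4, C→slot 6, A→slot 1, F→slot 3, B→slot 2, G skipped.
Slots: [1:A] [2:B] [3:F] [4:D] [5:E] [6:C]
Profit = 39 + 21 + 23 + 44 + 64 + 40 = 231

231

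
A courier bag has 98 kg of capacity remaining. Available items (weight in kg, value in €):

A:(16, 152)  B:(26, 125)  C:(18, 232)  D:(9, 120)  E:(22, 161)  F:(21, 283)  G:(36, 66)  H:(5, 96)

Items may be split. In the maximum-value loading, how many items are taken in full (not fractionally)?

Greedy by value/weight ratio, highest first.
Order: H (96/5=19.20) > F (283/21=13.48) > D (120/9=13.33) > C (232/18=12.89) > A (152/16=9.50) > E (161/22=7.32) > B (125/26=4.81) > G (66/36=1.83)
Fill: take H (5 @ 96) → take F (21 @ 283) → take D (9 @ 120) → take C (18 @ 232) → take A (16 @ 152) → take E (22 @ 161) → take 7/26 of B → 33.65; 98/98 used.
6 item(s) taken whole; one partial (take 7/26 of B).

6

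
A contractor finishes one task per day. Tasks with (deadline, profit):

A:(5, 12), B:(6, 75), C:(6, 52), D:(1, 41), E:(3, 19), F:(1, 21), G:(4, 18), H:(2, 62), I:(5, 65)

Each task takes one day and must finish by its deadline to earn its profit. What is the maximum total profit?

By profit: B(d6,75), I(d5,65), H(d2,62), C(d6,52), D(d1,41), F(d1,21), E(d3,19), G(d4,18), A(d5,12)
B→slot 6; I→slot 5; H→slot 2; C→slot 4; D→slot 1; F skipped; E→slot 3; G skipped; A skipped.
Profit = 41 + 62 + 19 + 52 + 65 + 75 = 314

314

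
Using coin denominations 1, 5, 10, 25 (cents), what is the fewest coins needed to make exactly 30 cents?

2

Greedy: take as many of the largest coin as possible, then repeat with the remainder.
30 = 1×25 + 1×5
Total coins = 1 + 1 = 2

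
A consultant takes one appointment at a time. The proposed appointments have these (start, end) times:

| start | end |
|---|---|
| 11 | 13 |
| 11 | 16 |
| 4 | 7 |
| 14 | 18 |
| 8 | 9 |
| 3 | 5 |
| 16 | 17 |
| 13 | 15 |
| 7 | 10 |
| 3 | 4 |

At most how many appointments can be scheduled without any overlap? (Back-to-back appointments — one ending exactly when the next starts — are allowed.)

6

Sorted by end: (3,4)  (3,5)  (4,7)  (8,9)  (7,10)  (11,13)  (13,15)  (11,16)  (16,17)  (14,18)
take (3,4); skip (3,5); take (4,7); take (8,9); skip (7,10); take (11,13); take (13,15); skip (11,16); take (16,17).
Selected 6 appointments.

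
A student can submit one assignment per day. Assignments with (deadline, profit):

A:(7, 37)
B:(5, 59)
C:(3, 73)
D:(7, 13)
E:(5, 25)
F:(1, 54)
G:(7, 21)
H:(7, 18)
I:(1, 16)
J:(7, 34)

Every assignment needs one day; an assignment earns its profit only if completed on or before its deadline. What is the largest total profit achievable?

Profit order: C=73 B=59 F=54 A=37 J=34 E=25 G=21 H=18 I=16 D=13
Assign: C→slot 3, B→slot 5, F→slot 1, A→slot 7, J→slot 6, E→slot 4, G→slot 2, H skipped, I skipped, D skipped.
Slots: [1:F] [2:G] [3:C] [4:E] [5:B] [6:J] [7:A]
Profit = 54 + 21 + 73 + 25 + 59 + 34 + 37 = 303

303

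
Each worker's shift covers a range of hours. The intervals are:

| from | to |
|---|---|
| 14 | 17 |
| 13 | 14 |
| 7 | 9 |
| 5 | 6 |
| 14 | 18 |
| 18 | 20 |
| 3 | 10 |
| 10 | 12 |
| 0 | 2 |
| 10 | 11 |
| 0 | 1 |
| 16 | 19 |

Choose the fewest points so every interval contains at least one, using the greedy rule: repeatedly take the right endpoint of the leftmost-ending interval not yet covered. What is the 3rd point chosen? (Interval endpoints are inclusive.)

9

Process intervals by earliest right end; each time one isn't hit yet, stab at its right endpoint.
By right end: [0,1]  [0,2]  [5,6]  [7,9]  [3,10]  [10,11]  [10,12]  [13,14]  [14,17]  [14,18]  [16,19]  [18,20]
[0,1] uncovered → point at 1; [5,6] uncovered → point at 6; [7,9] uncovered → point at 9; [10,11] uncovered → point at 11; [13,14] uncovered → point at 14; [16,19] uncovered → point at 19.
Points: 1, 6, 9, 11, 14, 19 (6 total).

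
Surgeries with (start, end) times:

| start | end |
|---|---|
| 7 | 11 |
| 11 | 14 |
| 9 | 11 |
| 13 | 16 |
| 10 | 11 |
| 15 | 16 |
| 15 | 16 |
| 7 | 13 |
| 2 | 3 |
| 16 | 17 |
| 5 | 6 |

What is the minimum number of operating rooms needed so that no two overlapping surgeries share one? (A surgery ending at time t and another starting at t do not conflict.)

starts: [2, 5, 7, 7, 9, 10, 11, 13, 15, 15, 16]
ends:   [3, 6, 11, 11, 11, 13, 14, 16, 16, 16, 17]
s2→1 e3→0 s5→1 e6→0 s7→1 s7→2 s9→3 s10→4  — peak 4.

4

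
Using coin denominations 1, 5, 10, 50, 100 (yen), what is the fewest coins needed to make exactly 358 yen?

Use the largest denomination that fits, subtract, and repeat.
358 = 3×100 + 1×50 + 1×5 + 3×1
Total coins = 3 + 1 + 1 + 3 = 8

8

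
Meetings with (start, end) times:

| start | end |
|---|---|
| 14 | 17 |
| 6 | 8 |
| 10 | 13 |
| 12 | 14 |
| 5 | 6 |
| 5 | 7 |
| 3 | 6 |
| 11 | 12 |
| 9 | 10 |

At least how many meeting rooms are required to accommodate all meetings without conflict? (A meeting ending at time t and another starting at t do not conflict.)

3

starts: [3, 5, 5, 6, 9, 10, 11, 12, 14]
ends:   [6, 6, 7, 8, 10, 12, 13, 14, 17]
s3→1 s5→2 s5→3  — peak 3.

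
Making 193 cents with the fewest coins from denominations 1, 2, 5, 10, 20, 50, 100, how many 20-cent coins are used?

2

193 − 1×100→93 − 1×50→43 − 2×20→3 − 1×2→1 − 1×1→0
Count of 20: 2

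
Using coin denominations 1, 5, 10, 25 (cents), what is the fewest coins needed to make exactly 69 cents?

69 = 2×25 + 1×10 + 1×5 + 4×1
Total coins = 2 + 1 + 1 + 4 = 8

8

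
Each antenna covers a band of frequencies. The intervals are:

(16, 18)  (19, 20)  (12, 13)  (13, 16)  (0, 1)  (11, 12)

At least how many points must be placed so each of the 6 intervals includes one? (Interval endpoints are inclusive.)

4

By right end: [0,1]  [11,12]  [12,13]  [13,16]  [16,18]  [19,20]
[0,1] uncovered → point at 1; [11,12] uncovered → point at 12; [13,16] uncovered → point at 16; [19,20] uncovered → point at 20.
Points: 1, 12, 16, 20 (4 total).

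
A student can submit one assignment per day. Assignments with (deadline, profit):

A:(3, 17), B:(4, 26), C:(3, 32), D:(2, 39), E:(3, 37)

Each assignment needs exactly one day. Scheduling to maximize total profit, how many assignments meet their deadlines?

4

Sort by profit descending; place each in the latest free slot ≤ its deadline.
By profit: D(d2,39), E(d3,37), C(d3,32), B(d4,26), A(d3,17)
D→slot 2; E→slot 3; C→slot 1; B→slot 4; A skipped.
4 of 5 scheduled.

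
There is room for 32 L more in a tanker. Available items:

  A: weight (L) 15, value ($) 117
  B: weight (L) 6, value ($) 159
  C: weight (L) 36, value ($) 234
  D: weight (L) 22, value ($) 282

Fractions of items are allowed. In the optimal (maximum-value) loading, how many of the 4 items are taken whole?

Sort by value per unit weight and fill in that order.
Order: B (159/6=26.50) > D (282/22=12.82) > A (117/15=7.80) > C (234/36=6.50)
Fill: take B (6 @ 159) → take D (22 @ 282) → take 4/15 of A → 31.20; 32/32 used.
2 item(s) taken whole; one partial (take 4/15 of A).

2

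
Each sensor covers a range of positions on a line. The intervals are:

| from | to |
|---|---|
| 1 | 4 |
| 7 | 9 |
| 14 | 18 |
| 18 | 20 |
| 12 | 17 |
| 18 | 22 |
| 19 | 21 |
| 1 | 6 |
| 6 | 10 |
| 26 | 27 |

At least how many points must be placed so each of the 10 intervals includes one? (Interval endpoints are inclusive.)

5

Sort by right endpoint; whenever an interval is uncovered, place a point at its right end.
Sorted: [1,4] [1,6] [7,9] [6,10] [12,17] [14,18] [18,20] [19,21] [18,22] [26,27]
{[1,4],[1,6]} hit by 4; {[7,9],[6,10]} hit by 9; {[12,17],[14,18]} hit by 17; {[18,20],[19,21],[18,22]} hit by 20; {[26,27]} hit by 27.
Points: 4, 9, 17, 20, 27 (5 total).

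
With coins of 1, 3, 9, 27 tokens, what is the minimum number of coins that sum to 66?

66 = 2×27 + 1×9 + 1×3
Total coins = 2 + 1 + 1 = 4

4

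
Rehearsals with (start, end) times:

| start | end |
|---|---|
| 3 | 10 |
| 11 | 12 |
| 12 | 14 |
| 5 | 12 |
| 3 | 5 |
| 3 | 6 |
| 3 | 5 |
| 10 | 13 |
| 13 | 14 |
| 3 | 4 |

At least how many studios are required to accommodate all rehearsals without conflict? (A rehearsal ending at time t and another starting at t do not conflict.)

starts: [3, 3, 3, 3, 3, 5, 10, 11, 12, 13]
ends:   [4, 5, 5, 6, 10, 12, 12, 13, 14, 14]
s3→1 s3→2 s3→3 s3→4 s3→5  — peak 5.

5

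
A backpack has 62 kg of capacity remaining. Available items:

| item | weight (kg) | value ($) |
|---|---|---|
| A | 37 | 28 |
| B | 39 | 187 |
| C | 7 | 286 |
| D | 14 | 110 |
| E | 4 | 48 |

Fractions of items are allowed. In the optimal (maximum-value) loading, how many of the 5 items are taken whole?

3

Order: C (286/7=40.86) > E (48/4=12.00) > D (110/14=7.86) > B (187/39=4.79) > A (28/37=0.76)
Fill: take C (7 @ 286) → take E (4 @ 48) → take D (14 @ 110) → take 37/39 of B → 177.41; 62/62 used.
3 item(s) taken whole; one partial (take 37/39 of B).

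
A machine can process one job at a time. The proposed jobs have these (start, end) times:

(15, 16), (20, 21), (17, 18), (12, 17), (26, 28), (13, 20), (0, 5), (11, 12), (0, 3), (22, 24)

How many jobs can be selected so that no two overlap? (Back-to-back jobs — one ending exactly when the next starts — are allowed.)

Order by finish time; keep every interval that doesn't clash with the previous kept one.
By end time: (0,3), (0,5), (11,12), (15,16), (12,17), (17,18), (13,20), (20,21), (22,24), (26,28).
Pick (0,3); next start ≥ 3 → (11,12); next start ≥ 12 → (15,16); next start ≥ 16 → (17,18); next start ≥ 18 → (20,21); next start ≥ 21 → (22,24); next start ≥ 24 → (26,28).
Selected 7 jobs.

7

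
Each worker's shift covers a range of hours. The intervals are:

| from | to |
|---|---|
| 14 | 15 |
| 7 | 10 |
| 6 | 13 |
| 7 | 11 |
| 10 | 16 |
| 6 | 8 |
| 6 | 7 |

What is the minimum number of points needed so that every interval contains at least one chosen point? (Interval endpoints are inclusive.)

Sort by right endpoint; whenever an interval is uncovered, place a point at its right end.
Sorted: [6,7] [6,8] [7,10] [7,11] [6,13] [14,15] [10,16]
{[6,7],[6,8],[7,10],[7,11],[6,13]} hit by 7; {[14,15],[10,16]} hit by 15.
Points: 7, 15 (2 total).

2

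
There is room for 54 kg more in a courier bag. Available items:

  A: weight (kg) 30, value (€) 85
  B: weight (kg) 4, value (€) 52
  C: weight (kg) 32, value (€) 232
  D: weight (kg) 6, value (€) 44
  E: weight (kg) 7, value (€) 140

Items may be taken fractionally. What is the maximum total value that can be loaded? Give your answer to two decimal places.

482.17

Sort by value per unit weight and fill in that order.
Ratios (sorted): E 20.00, B 13.00, D 7.33, C 7.25, A 2.83
take E (7 @ 140); take B (4 @ 52); take D (6 @ 44); take C (32 @ 232); take 5/30 of A → 14.17. Capacity used 54/54.
Total value = 482.17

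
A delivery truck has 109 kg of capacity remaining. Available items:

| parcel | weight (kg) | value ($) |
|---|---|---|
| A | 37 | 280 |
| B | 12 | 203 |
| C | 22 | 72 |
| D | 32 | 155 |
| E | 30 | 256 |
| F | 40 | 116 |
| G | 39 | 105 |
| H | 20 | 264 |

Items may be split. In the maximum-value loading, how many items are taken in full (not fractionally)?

4

Ratios (sorted): B 16.92, H 13.20, E 8.53, A 7.57, D 4.84, C 3.27, F 2.90, G 2.69
take B (12 @ 203); take H (20 @ 264); take E (30 @ 256); take A (37 @ 280); take 10/32 of D → 48.44. Capacity used 109/109.
4 item(s) taken whole; one partial (take 10/32 of D).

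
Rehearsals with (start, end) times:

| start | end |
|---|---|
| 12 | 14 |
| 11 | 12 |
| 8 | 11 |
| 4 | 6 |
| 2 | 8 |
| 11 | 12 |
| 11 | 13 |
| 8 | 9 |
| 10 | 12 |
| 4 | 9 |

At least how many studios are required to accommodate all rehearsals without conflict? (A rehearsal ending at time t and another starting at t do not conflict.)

The answer is the maximum number of intervals overlapping at any instant.
Events (time:±→running): 2:+→1 4:+→2 4:+→3 6:-→2 8:-→1 8:+→2 8:+→3 9:-→2 9:-→1 10:+→2 11:-→1 11:+→2 11:+→3 11:+→4 … peak 4.

4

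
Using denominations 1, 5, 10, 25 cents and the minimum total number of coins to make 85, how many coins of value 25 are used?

Greedy: take as many of the largest coin as possible, then repeat with the remainder.
85 = 3×25 + 1×10
Count of 25: 3

3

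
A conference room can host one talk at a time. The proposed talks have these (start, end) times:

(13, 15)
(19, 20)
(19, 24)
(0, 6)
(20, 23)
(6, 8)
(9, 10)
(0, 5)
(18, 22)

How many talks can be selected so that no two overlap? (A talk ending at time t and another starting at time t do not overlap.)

6

By end time: (0,5), (0,6), (6,8), (9,10), (13,15), (19,20), (18,22), (20,23), (19,24).
Pick (0,5); next start ≥ 5 → (6,8); next start ≥ 8 → (9,10); next start ≥ 10 → (13,15); next start ≥ 15 → (19,20); next start ≥ 20 → (20,23).
Selected 6 talks.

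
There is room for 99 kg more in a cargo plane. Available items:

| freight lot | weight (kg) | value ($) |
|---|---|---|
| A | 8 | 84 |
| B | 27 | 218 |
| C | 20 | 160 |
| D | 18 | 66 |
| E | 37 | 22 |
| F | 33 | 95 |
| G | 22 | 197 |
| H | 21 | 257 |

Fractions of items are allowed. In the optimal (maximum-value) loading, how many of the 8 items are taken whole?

5

Greedy by value/weight ratio, highest first.
Order: H (257/21=12.24) > A (84/8=10.50) > G (197/22=8.95) > B (218/27=8.07) > C (160/20=8.00) > D (66/18=3.67) > F (95/33=2.88) > E (22/37=0.59)
Fill: take H (21 @ 257) → take A (8 @ 84) → take G (22 @ 197) → take B (27 @ 218) → take C (20 @ 160) → take 1/18 of D → 3.67; 99/99 used.
5 item(s) taken whole; one partial (take 1/18 of D).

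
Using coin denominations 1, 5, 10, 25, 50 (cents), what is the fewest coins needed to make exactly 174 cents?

Greedy: take as many of the largest coin as possible, then repeat with the remainder.
174 = 3×50 + 2×10 + 4×1
Total coins = 3 + 2 + 4 = 9

9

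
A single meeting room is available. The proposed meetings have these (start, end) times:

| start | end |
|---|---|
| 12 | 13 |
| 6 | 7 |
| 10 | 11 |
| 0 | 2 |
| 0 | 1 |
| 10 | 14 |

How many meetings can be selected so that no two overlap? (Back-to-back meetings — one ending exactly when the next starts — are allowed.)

4

Order by finish time; keep every interval that doesn't clash with the previous kept one.
Sorted by end: (0,1)  (0,2)  (6,7)  (10,11)  (12,13)  (10,14)
take (0,1); take (6,7); take (10,11); take (12,13).
Selected 4 meetings.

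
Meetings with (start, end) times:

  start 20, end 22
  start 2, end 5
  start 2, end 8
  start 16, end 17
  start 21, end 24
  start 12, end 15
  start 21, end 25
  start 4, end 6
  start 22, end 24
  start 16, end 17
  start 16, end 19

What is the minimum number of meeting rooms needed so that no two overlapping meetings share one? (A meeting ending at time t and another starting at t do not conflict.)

Count concurrent intervals with a sweep; the peak is the room count.
starts: [2, 2, 4, 12, 16, 16, 16, 20, 21, 21, 22]
ends:   [5, 6, 8, 15, 17, 17, 19, 22, 24, 24, 25]
s2→1 s2→2 s4→3  — peak 3.

3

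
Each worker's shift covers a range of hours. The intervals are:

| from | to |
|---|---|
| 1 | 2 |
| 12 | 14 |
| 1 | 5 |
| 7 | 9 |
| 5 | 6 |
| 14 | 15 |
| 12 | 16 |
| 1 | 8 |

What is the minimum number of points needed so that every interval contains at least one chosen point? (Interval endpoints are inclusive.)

4

Process intervals by earliest right end; each time one isn't hit yet, stab at its right endpoint.
By right end: [1,2]  [1,5]  [5,6]  [1,8]  [7,9]  [12,14]  [14,15]  [12,16]
[1,2] uncovered → point at 2; [5,6] uncovered → point at 6; [7,9] uncovered → point at 9; [12,14] uncovered → point at 14.
Points: 2, 6, 9, 14 (4 total).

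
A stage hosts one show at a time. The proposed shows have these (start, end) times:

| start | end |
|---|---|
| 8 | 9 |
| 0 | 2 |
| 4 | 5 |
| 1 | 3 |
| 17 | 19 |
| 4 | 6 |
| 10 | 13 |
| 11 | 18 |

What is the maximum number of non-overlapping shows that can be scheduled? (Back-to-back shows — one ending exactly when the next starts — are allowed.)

Greedy by earliest finish: after sorting by end time, pick each interval compatible with the last pick.
Sorted by end: (0,2)  (1,3)  (4,5)  (4,6)  (8,9)  (10,13)  (11,18)  (17,19)
take (0,2); skip (1,3); take (4,5); take (8,9); take (10,13); skip (11,18); take (17,19).
Selected 5 shows.

5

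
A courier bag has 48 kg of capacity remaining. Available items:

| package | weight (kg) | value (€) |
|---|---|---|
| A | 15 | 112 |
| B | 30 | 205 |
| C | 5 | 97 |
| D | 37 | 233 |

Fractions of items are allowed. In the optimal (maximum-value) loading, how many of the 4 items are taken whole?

2

Greedy by value/weight ratio, highest first.
Ratios (sorted): C 19.40, A 7.47, B 6.83, D 6.30
take C (5 @ 97); take A (15 @ 112); take 28/30 of B → 191.33. Capacity used 48/48.
2 item(s) taken whole; one partial (take 28/30 of B).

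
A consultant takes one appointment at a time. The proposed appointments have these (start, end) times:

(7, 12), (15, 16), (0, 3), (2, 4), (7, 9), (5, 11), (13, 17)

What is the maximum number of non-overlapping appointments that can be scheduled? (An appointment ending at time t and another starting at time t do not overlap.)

Sorted by end: (0,3)  (2,4)  (7,9)  (5,11)  (7,12)  (15,16)  (13,17)
take (0,3); take (7,9); skip (7,12); take (15,16).
Selected 3 appointments.

3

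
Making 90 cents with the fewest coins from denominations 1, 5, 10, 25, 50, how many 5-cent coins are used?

Greedy: take as many of the largest coin as possible, then repeat with the remainder.
90 = 1×50 + 1×25 + 1×10 + 1×5
Count of 5: 1

1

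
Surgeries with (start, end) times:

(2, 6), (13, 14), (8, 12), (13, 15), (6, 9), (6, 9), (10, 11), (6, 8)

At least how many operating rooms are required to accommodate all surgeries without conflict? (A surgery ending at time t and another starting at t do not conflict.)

starts: [2, 6, 6, 6, 8, 10, 13, 13]
ends:   [6, 8, 9, 9, 11, 12, 14, 15]
s2→1 e6→0 s6→1 s6→2 s6→3  — peak 3.

3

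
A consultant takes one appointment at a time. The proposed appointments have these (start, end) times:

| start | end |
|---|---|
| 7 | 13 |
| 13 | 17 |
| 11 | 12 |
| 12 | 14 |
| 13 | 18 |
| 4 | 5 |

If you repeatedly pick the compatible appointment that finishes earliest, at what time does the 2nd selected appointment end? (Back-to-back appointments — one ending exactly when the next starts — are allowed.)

12

Greedy by earliest finish: after sorting by end time, pick each interval compatible with the last pick.
By end time: (4,5), (11,12), (7,13), (12,14), (13,17), (13,18).
Pick (4,5); next start ≥ 5 → (11,12); next start ≥ 12 → (12,14).
Selected: (4,5) (11,12) (12,14)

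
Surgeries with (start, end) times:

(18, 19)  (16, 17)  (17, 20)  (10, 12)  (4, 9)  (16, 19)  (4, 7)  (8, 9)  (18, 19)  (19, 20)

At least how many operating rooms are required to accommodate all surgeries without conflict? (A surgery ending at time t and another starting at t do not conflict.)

starts: [4, 4, 8, 10, 16, 16, 17, 18, 18, 19]
ends:   [7, 9, 9, 12, 17, 19, 19, 19, 20, 20]
s4→1 s4→2 e7→1 s8→2 e9→1 e9→0 s10→1 e12→0 s16→1 s16→2 e17→1 s17→2 s18→3 s18→4  — peak 4.

4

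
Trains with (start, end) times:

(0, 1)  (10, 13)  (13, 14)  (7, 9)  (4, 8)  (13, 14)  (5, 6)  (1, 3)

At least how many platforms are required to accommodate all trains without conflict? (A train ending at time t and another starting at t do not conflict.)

Count concurrent intervals with a sweep; the peak is the room count.
starts: [0, 1, 4, 5, 7, 10, 13, 13]
ends:   [1, 3, 6, 8, 9, 13, 14, 14]
s0→1 e1→0 s1→1 e3→0 s4→1 s5→2  — peak 2.

2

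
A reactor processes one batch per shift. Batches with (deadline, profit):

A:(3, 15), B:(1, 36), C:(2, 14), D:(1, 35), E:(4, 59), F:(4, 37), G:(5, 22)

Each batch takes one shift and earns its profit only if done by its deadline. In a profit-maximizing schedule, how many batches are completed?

By profit: E(d4,59), F(d4,37), B(d1,36), D(d1,35), G(d5,22), A(d3,15), C(d2,14)
E→slot 4; F→slot 3; B→slot 1; D skipped; G→slot 5; A→slot 2; C skipped.
5 of 7 scheduled.

5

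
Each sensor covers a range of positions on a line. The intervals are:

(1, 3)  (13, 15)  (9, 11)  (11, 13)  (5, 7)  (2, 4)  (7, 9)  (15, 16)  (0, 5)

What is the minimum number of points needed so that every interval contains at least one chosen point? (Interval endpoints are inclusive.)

Sorted: [1,3] [2,4] [0,5] [5,7] [7,9] [9,11] [11,13] [13,15] [15,16]
{[1,3],[2,4],[0,5]} hit by 3; {[5,7],[7,9]} hit by 7; {[9,11],[11,13]} hit by 11; {[13,15],[15,16]} hit by 15.
Points: 3, 7, 11, 15 (4 total).

4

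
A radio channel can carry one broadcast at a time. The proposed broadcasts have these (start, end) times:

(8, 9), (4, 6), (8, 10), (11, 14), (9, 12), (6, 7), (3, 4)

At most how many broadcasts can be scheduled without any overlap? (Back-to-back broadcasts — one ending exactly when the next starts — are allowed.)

5

By end time: (3,4), (4,6), (6,7), (8,9), (8,10), (9,12), (11,14).
Pick (3,4); next start ≥ 4 → (4,6); next start ≥ 6 → (6,7); next start ≥ 7 → (8,9); next start ≥ 9 → (9,12).
Selected 5 broadcasts.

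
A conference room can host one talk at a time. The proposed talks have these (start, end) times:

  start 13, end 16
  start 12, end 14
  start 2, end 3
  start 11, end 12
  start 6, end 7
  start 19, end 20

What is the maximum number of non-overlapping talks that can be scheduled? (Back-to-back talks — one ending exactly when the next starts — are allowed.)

By end time: (2,3), (6,7), (11,12), (12,14), (13,16), (19,20).
Pick (2,3); next start ≥ 3 → (6,7); next start ≥ 7 → (11,12); next start ≥ 12 → (12,14); next start ≥ 14 → (19,20).
Selected 5 talks.

5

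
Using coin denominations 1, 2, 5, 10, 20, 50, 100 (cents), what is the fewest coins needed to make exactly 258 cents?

Use the largest denomination that fits, subtract, and repeat.
258 − 2×100→58 − 1×50→8 − 1×5→3 − 1×2→1 − 1×1→0
Total coins = 2 + 1 + 1 + 1 + 1 = 6

6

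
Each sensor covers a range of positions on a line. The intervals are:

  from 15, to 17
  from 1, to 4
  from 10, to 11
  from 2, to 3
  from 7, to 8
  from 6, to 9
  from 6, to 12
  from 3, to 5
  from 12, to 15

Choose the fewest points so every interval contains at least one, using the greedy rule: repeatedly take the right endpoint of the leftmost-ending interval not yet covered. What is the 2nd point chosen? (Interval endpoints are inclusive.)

8

Sort by right endpoint; whenever an interval is uncovered, place a point at its right end.
Sorted: [2,3] [1,4] [3,5] [7,8] [6,9] [10,11] [6,12] [12,15] [15,17]
{[2,3],[1,4],[3,5]} hit by 3; {[7,8],[6,9]} hit by 8; {[10,11],[6,12]} hit by 11; {[12,15],[15,17]} hit by 15.
Points: 3, 8, 11, 15 (4 total).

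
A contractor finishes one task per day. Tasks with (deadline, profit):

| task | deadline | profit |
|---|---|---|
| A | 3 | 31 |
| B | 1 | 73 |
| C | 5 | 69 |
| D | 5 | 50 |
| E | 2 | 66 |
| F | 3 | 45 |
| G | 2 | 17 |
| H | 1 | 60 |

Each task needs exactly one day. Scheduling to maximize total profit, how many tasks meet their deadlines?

5

Profit order: B=73 C=69 E=66 H=60 D=50 F=45 A=31 G=17
Assign: B→slot 1, C→slot 5, E→slot 2, H skipped, D→slot 4, F→slot 3, A skipped, G skipped.
Slots: [1:B] [2:E] [3:F] [4:D] [5:C]
5 of 8 scheduled.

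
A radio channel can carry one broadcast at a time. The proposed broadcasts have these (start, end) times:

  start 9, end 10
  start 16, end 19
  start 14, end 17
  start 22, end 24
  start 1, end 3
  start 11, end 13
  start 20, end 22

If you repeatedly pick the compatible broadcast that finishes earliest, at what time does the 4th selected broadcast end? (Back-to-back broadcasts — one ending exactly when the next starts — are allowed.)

Sorted by end: (1,3)  (9,10)  (11,13)  (14,17)  (16,19)  (20,22)  (22,24)
take (1,3); take (9,10); take (11,13); take (14,17); take (20,22); take (22,24).
Selected: (1,3) (9,10) (11,13) (14,17) (20,22) (22,24)

17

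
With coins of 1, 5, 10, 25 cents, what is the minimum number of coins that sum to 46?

46 = 1×25 + 2×10 + 1×1
Total coins = 1 + 2 + 1 = 4

4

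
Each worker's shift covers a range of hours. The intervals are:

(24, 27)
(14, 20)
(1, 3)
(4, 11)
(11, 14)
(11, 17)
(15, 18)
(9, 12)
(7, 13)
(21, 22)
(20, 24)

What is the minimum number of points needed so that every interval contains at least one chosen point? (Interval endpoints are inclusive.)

5

Sort by right endpoint; whenever an interval is uncovered, place a point at its right end.
By right end: [1,3]  [4,11]  [9,12]  [7,13]  [11,14]  [11,17]  [15,18]  [14,20]  [21,22]  [20,24]  [24,27]
[1,3] uncovered → point at 3; [4,11] uncovered → point at 11; [15,18] uncovered → point at 18; [21,22] uncovered → point at 22; [24,27] uncovered → point at 27.
Points: 3, 11, 18, 22, 27 (5 total).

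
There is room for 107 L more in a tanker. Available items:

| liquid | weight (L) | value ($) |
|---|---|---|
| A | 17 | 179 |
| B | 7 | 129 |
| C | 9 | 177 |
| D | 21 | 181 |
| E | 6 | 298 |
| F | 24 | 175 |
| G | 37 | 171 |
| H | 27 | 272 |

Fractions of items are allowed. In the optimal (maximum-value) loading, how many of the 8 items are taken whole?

Sort by value per unit weight and fill in that order.
Ratios (sorted): E 49.67, C 19.67, B 18.43, A 10.53, H 10.07, D 8.62, F 7.29, G 4.62
take E (6 @ 298); take C (9 @ 177); take B (7 @ 129); take A (17 @ 179); take H (27 @ 272); take D (21 @ 181); take 20/24 of F → 145.83. Capacity used 107/107.
6 item(s) taken whole; one partial (take 20/24 of F).

6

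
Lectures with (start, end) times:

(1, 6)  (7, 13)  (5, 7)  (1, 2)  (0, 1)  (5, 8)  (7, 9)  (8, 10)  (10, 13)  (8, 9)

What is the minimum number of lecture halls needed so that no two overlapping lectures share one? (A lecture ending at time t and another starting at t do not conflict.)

4

starts: [0, 1, 1, 5, 5, 7, 7, 8, 8, 10]
ends:   [1, 2, 6, 7, 8, 9, 9, 10, 13, 13]
s0→1 e1→0 s1→1 s1→2 e2→1 s5→2 s5→3 e6→2 e7→1 s7→2 s7→3 e8→2 s8→3 s8→4  — peak 4.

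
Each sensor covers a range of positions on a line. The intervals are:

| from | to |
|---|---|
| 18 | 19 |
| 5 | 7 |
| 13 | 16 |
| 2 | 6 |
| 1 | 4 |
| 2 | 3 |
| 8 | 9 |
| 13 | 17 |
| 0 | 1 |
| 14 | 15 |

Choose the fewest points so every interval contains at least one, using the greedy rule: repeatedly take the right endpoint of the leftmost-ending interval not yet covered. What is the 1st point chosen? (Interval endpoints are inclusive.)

1

Sort by right endpoint; whenever an interval is uncovered, place a point at its right end.
Sorted: [0,1] [2,3] [1,4] [2,6] [5,7] [8,9] [14,15] [13,16] [13,17] [18,19]
{[0,1]} hit by 1; {[2,3],[1,4],[2,6]} hit by 3; {[5,7]} hit by 7; {[8,9]} hit by 9; {[14,15],[13,16],[13,17]} hit by 15; {[18,19]} hit by 19.
Points: 1, 3, 7, 9, 15, 19 (6 total).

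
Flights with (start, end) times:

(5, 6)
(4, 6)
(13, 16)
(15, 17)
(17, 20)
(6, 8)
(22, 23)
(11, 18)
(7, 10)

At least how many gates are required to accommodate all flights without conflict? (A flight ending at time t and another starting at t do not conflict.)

Count concurrent intervals with a sweep; the peak is the room count.
starts: [4, 5, 6, 7, 11, 13, 15, 17, 22]
ends:   [6, 6, 8, 10, 16, 17, 18, 20, 23]
s4→1 s5→2 e6→1 e6→0 s6→1 s7→2 e8→1 e10→0 s11→1 s13→2 s15→3  — peak 3.

3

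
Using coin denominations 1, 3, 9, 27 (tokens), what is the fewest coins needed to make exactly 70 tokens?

70 − 2×27→16 − 1×9→7 − 2×3→1 − 1×1→0
Total coins = 2 + 1 + 2 + 1 = 6

6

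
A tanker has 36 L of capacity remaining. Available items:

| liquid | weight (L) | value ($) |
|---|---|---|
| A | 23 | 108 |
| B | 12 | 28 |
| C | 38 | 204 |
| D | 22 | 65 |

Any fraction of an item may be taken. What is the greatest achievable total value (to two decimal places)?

193.26

Greedy by value/weight ratio, highest first.
Order: C (204/38=5.37) > A (108/23=4.70) > D (65/22=2.95) > B (28/12=2.33)
Fill: take 36/38 of C → 193.26; 36/36 used.
Total value = 193.26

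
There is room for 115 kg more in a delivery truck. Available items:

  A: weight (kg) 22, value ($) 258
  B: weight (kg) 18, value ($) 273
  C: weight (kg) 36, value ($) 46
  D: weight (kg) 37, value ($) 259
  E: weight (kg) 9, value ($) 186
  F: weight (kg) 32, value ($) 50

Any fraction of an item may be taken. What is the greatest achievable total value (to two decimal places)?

Ratios (sorted): E 20.67, B 15.17, A 11.73, D 7.00, F 1.56, C 1.28
take E (9 @ 186); take B (18 @ 273); take A (22 @ 258); take D (37 @ 259); take 29/32 of F → 45.31. Capacity used 115/115.
Total value = 1021.31

1021.31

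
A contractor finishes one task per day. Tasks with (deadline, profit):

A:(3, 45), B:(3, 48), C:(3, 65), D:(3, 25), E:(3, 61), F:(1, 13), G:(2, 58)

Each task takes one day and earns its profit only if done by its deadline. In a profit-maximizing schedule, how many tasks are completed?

3

Profit order: C=65 E=61 G=58 B=48 A=45 D=25 F=13
Assign: C→slot 3, E→slot 2, G→slot 1, B skipped, A skipped, D skipped, F skipped.
Slots: [1:G] [2:E] [3:C]
3 of 7 scheduled.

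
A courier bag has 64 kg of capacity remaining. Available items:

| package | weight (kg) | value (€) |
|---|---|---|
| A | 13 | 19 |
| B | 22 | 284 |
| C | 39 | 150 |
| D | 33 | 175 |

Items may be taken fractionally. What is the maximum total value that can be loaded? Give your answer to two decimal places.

493.62

Order: B (284/22=12.91) > D (175/33=5.30) > C (150/39=3.85) > A (19/13=1.46)
Fill: take B (22 @ 284) → take D (33 @ 175) → take 9/39 of C → 34.62; 64/64 used.
Total value = 493.62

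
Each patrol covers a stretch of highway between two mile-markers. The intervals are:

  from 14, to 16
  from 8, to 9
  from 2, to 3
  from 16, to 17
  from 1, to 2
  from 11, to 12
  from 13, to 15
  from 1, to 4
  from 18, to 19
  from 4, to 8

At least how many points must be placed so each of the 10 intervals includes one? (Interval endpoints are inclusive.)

6

Sort by right endpoint; whenever an interval is uncovered, place a point at its right end.
Sorted: [1,2] [2,3] [1,4] [4,8] [8,9] [11,12] [13,15] [14,16] [16,17] [18,19]
{[1,2],[2,3],[1,4]} hit by 2; {[4,8],[8,9]} hit by 8; {[11,12]} hit by 12; {[13,15],[14,16]} hit by 15; {[16,17]} hit by 17; {[18,19]} hit by 19.
Points: 2, 8, 12, 15, 17, 19 (6 total).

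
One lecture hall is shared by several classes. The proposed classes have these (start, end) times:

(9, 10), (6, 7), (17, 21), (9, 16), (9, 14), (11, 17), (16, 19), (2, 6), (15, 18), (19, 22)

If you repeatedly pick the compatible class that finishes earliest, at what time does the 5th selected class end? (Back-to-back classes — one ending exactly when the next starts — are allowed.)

21

Sorted by end: (2,6)  (6,7)  (9,10)  (9,14)  (9,16)  (11,17)  (15,18)  (16,19)  (17,21)  (19,22)
take (2,6); take (6,7); take (9,10); skip (9,14); take (11,17); take (17,21).
Selected: (2,6) (6,7) (9,10) (11,17) (17,21)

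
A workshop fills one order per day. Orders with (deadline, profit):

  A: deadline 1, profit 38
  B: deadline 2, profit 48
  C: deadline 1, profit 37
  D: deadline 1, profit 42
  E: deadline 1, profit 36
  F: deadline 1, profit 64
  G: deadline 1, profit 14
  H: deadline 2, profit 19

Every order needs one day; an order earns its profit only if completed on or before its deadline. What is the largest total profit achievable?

Profit order: F=64 B=48 D=42 A=38 C=37 E=36 H=19 G=14
Assign: F→slot 1, B→slot 2, D skipped, A skipped, C skipped, E skipped, H skipped, G skipped.
Slots: [1:F] [2:B]
Profit = 64 + 48 = 112

112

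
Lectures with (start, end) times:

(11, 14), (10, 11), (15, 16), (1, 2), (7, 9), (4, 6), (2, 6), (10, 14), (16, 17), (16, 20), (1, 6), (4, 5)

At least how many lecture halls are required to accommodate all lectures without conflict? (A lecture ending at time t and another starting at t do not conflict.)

starts: [1, 1, 2, 4, 4, 7, 10, 10, 11, 15, 16, 16]
ends:   [2, 5, 6, 6, 6, 9, 11, 14, 14, 16, 17, 20]
s1→1 s1→2 e2→1 s2→2 s4→3 s4→4  — peak 4.

4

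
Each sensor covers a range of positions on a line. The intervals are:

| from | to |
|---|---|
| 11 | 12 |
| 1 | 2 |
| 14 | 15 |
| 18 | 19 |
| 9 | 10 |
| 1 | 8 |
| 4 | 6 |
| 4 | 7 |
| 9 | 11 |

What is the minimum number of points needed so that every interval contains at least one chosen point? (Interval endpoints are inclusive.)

By right end: [1,2]  [4,6]  [4,7]  [1,8]  [9,10]  [9,11]  [11,12]  [14,15]  [18,19]
[1,2] uncovered → point at 2; [4,6] uncovered → point at 6; [9,10] uncovered → point at 10; [11,12] uncovered → point at 12; [14,15] uncovered → point at 15; [18,19] uncovered → point at 19.
Points: 2, 6, 10, 12, 15, 19 (6 total).

6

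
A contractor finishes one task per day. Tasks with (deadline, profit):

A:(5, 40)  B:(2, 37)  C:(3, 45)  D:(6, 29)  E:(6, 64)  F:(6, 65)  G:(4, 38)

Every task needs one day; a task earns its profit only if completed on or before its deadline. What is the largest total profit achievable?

Sort by profit descending; place each in the latest free slot ≤ its deadline.
By profit: F(d6,65), E(d6,64), C(d3,45), A(d5,40), G(d4,38), B(d2,37), D(d6,29)
F→slot 6; E→slot 5; C→slot 3; A→slot 4; G→slot 2; B→slot 1; D skipped.
Profit = 37 + 38 + 45 + 40 + 64 + 65 = 289

289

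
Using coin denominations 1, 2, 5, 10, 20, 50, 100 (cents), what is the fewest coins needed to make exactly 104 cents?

104 = 1×100 + 2×2
Total coins = 1 + 2 = 3

3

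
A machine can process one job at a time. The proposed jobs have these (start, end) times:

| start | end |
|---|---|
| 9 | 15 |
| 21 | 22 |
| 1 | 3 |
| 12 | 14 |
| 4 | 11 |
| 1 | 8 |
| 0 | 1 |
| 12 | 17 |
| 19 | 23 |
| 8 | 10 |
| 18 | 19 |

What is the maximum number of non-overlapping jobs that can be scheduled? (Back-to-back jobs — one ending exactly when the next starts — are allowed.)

Sorted by end: (0,1)  (1,3)  (1,8)  (8,10)  (4,11)  (12,14)  (9,15)  (12,17)  (18,19)  (21,22)  (19,23)
take (0,1); take (1,3); skip (1,8); take (8,10); take (12,14); take (18,19); take (21,22).
Selected 6 jobs.

6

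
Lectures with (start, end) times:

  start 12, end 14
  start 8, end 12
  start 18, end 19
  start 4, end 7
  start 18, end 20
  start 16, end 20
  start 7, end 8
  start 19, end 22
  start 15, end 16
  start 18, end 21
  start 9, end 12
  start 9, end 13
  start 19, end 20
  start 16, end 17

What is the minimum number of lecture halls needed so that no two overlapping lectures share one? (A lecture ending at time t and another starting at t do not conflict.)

The answer is the maximum number of intervals overlapping at any instant.
starts: [4, 7, 8, 9, 9, 12, 15, 16, 16, 18, 18, 18, 19, 19]
ends:   [7, 8, 12, 12, 13, 14, 16, 17, 19, 20, 20, 20, 21, 22]
s4→1 e7→0 s7→1 e8→0 s8→1 s9→2 s9→3 e12→2 e12→1 s12→2 e13→1 e14→0 s15→1 e16→0 s16→1 s16→2 e17→1 s18→2 s18→3 s18→4 e19→3 s19→4 s19→5  — peak 5.

5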